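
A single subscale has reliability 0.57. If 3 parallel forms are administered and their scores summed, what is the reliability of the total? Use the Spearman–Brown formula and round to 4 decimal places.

0.7991

ρ_k = kρ / (1 + (k−1)ρ) = 3·0.57 / (1 + 2·0.57) = 1.710 / 2.140 = 0.7991.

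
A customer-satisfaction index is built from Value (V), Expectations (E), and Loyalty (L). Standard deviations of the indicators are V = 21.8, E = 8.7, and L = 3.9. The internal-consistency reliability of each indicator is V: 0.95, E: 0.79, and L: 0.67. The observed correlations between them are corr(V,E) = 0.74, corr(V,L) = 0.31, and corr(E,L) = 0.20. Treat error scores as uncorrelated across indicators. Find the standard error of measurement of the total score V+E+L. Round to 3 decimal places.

6.684

Var(total) = 566.14 + 346.981 = 913.121.
True-score variance = 521.464 + 346.981 = 868.445, so reliability = 0.9511.
Error variance = 913.121 − 868.445 = 44.6762; SEM = √44.6762 = 6.684.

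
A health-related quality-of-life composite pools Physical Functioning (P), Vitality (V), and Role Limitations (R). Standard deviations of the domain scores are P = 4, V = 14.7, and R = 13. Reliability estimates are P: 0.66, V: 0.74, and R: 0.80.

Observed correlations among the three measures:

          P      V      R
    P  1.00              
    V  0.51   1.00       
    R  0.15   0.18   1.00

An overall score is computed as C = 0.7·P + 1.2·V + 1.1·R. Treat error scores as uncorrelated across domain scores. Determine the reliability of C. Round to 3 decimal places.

0.816

Var(C) = 0.7²·4² + 1.2²·14.7² + 1.1²·13² + 2·[0.84·4·14.7·0.51 + 0.77·4·13·0.15 + 1.32·14.7·13·0.18] = 523.5 + 153.203 = 676.702.
Under uncorrelated errors the observed covariances equal the true-score covariances, so only the own-variance terms attenuate.
True-score variance = [0.7²·4²·0.66 + 1.2²·14.7²·0.74 + 1.1²·13²·0.80] + 153.203 = 399.032 + 153.203 = 552.234.
Reliability = 552.234 / 676.702 = 0.816.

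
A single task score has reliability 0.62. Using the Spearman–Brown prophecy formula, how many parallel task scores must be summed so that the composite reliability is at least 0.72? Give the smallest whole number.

k ≥ ρ*(1−ρ₁)/(ρ₁(1−ρ*)) = 0.72·0.38 / (0.62·0.28) = 1.576.
Smallest integer k = 2.

2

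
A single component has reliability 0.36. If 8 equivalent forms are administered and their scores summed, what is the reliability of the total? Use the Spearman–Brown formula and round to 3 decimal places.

0.818

ρ_k = kρ / (1 + (k−1)ρ) = 8·0.36 / (1 + 7·0.36) = 2.880 / 3.520 = 0.818.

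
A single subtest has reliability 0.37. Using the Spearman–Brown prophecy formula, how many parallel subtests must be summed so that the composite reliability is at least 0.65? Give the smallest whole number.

4

k ≥ ρ*(1−ρ₁)/(ρ₁(1−ρ*)) = 0.65·0.63 / (0.37·0.35) = 3.162.
Smallest integer k = 4.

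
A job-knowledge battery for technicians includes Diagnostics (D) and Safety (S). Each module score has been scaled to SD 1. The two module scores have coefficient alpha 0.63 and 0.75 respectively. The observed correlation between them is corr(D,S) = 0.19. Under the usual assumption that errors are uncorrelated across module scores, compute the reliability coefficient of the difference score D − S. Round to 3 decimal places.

Var(D−S) = 1 + 1 − 2·0.19 = 2 − 0.38 = 1.62.
With uncorrelated errors the cross-covariances are all true-score covariance, so they carry over unchanged; only the diagonal terms shrink to ρᵢσᵢ².
True-score variance = [0.63 + 0.75] − 0.38 = 1.38 − 0.38 = 1.
Reliability = 1 / 1.62 = 0.617.

0.617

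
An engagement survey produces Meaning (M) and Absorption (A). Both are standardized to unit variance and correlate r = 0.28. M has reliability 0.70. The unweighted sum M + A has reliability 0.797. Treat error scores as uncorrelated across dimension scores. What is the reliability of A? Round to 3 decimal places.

0.780

Var(M+A) = 2 + 2·0.28 = 2.560.
True-score variance = ρ_M + ρ_A + 2·0.28, so 0.797 = (0.70 + ρ_A + 0.56) / 2.560.
ρ_A = 0.797·2.560 − 0.70 − 0.56 = 0.780.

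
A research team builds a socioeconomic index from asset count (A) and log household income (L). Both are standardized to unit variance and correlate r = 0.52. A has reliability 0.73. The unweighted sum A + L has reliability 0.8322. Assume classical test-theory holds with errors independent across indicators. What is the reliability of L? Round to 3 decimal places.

0.760

Var(A+L) = 2 + 2·0.52 = 3.040.
True-score variance = ρ_A + ρ_L + 2·0.52, so 0.8322 = (0.73 + ρ_L + 1.04) / 3.040.
ρ_L = 0.8322·3.040 − 0.73 − 1.04 = 0.760.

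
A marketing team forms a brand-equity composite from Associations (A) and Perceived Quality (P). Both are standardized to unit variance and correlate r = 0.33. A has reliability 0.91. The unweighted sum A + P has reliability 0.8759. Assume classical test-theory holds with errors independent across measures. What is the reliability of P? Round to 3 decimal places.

0.760

Var(A+P) = 2 + 2·0.33 = 2.660.
True-score variance = ρ_A + ρ_P + 2·0.33, so 0.8759 = (0.91 + ρ_P + 0.66) / 2.660.
ρ_P = 0.8759·2.660 − 0.91 − 0.66 = 0.760.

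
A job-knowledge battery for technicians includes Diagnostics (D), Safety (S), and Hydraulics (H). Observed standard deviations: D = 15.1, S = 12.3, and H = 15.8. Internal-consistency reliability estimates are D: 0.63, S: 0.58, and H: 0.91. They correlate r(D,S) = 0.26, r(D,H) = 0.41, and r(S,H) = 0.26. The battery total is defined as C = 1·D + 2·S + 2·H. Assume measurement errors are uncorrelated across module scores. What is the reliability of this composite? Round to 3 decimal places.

0.848

Var(C) = 15.1² + 2²·12.3² + 2²·15.8² + 2·[2·15.1·12.3·0.26 + 2·15.1·15.8·0.41 + 4·12.3·15.8·0.26] = 1831.73 + 988.658 = 2820.39.
With uncorrelated errors the cross-covariances are all true-score covariance, so they carry over unchanged; only the diagonal terms shrink to ρᵢσᵢ².
True-score variance = [15.1²·0.63 + 2²·12.3²·0.58 + 2²·15.8²·0.91] + 988.658 = 1403.33 + 988.658 = 2391.99.
Reliability = 2391.99 / 2820.39 = 0.848.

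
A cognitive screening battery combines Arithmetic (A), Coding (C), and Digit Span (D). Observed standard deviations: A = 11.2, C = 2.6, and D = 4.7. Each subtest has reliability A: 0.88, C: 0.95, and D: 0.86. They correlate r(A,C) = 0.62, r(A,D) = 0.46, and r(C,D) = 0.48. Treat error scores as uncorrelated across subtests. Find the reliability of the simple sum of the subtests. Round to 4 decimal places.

Var(A+C+D) = 11.2² + 2.6² + 4.7² + 2·[11.2·2.6·0.62 + 11.2·4.7·0.46 + 2.6·4.7·0.48] = 154.29 + 96.2688 = 250.559.
With uncorrelated errors the cross-covariances are all true-score covariance, so they carry over unchanged; only the diagonal terms shrink to ρᵢσᵢ².
True-score variance = [11.2²·0.88 + 2.6²·0.95 + 4.7²·0.86] + 96.2688 = 135.807 + 96.2688 = 232.075.
Reliability = 232.075 / 250.559 = 0.9262.

0.9262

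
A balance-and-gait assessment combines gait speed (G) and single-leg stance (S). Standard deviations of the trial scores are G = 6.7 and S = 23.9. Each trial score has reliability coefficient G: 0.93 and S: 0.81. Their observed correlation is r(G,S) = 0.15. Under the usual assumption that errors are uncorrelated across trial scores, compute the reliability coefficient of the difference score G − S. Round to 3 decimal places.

0.803

Var(G−S) = 6.7² + 23.9² − 2·6.7·23.9·0.15 = 616.1 − 48.039 = 568.061.
With uncorrelated errors the cross-covariances are all true-score covariance, so they carry over unchanged; only the diagonal terms shrink to ρᵢσᵢ².
True-score variance = [6.7²·0.93 + 23.9²·0.81] − 48.039 = 504.428 − 48.039 = 456.389.
Reliability = 456.389 / 568.061 = 0.803.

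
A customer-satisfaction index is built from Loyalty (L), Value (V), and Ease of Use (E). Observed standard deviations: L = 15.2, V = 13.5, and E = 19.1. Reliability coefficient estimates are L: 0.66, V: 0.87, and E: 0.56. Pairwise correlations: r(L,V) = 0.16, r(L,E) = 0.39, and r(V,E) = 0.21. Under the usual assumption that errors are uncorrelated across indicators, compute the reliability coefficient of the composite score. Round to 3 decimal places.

Var(L+V+E) = 15.2² + 13.5² + 19.1² + 2·[15.2·13.5·0.16 + 15.2·19.1·0.39 + 13.5·19.1·0.21] = 778.1 + 400.411 = 1178.51.
Under uncorrelated errors the observed covariances equal the true-score covariances, so only the own-variance terms attenuate.
True-score variance = [15.2²·0.66 + 13.5²·0.87 + 19.1²·0.56] + 400.411 = 515.338 + 400.411 = 915.748.
Reliability = 915.748 / 1178.51 = 0.777.

0.777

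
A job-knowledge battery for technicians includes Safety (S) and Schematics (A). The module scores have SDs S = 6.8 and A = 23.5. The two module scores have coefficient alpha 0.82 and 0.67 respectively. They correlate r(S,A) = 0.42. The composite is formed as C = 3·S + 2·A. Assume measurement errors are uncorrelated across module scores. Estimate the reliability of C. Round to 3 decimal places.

Var(C) = 3²·6.8² + 2²·23.5² + 2·[6·6.8·23.5·0.42] = 2625.16 + 805.392 = 3430.55.
With uncorrelated errors the cross-covariances are all true-score covariance, so they carry over unchanged; only the diagonal terms shrink to ρᵢσᵢ².
True-score variance = [3²·6.8²·0.82 + 2²·23.5²·0.67] + 805.392 = 1821.28 + 805.392 = 2626.67.
Reliability = 2626.67 / 3430.55 = 0.766.

0.766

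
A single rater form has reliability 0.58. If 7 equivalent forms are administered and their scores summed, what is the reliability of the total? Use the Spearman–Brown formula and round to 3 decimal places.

0.906

ρ_k = kρ / (1 + (k−1)ρ) = 7·0.58 / (1 + 6·0.58) = 4.060 / 4.480 = 0.906.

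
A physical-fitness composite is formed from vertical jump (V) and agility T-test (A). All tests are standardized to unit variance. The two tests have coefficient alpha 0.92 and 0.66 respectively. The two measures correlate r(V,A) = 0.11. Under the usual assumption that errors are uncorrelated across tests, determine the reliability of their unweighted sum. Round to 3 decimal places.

Var(V+A) = 2 + 2·[0.11] = 2 + 0.22 = 2.22.
With uncorrelated errors the cross-covariances are all true-score covariance, so they carry over unchanged; only the diagonal terms shrink to ρᵢσᵢ².
True-score variance = [0.92 + 0.66] + 0.22 = 1.58 + 0.22 = 1.8.
Reliability = 1.8 / 2.22 = 0.811.

0.811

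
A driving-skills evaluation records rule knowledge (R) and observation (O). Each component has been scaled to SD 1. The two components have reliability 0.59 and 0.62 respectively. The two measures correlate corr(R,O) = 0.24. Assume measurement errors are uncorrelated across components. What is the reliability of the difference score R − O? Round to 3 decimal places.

Var(R−O) = 1 + 1 − 2·0.24 = 2 − 0.48 = 1.52.
With uncorrelated errors the cross-covariances are all true-score covariance, so they carry over unchanged; only the diagonal terms shrink to ρᵢσᵢ².
True-score variance = [0.59 + 0.62] − 0.48 = 1.21 − 0.48 = 0.73.
Reliability = 0.73 / 1.52 = 0.480.

0.480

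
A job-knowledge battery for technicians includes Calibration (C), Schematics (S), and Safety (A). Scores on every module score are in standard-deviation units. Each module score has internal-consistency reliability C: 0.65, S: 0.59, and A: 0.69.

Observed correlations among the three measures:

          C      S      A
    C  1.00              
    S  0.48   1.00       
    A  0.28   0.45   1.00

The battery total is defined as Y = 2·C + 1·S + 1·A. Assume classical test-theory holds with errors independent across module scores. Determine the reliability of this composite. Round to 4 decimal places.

0.7867

Var(Y) = 2² + 1 + 1 + 2·[2·0.48 + 2·0.28 + 0.45] = 6 + 3.94 = 9.94.
With uncorrelated errors the cross-covariances are all true-score covariance, so they carry over unchanged; only the diagonal terms shrink to ρᵢσᵢ².
True-score variance = [2²·0.65 + 0.59 + 0.69] + 3.94 = 3.88 + 3.94 = 7.82.
Reliability = 7.82 / 9.94 = 0.7867.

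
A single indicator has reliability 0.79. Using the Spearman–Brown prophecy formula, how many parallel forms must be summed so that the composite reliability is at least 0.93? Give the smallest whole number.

k ≥ ρ*(1−ρ₁)/(ρ₁(1−ρ*)) = 0.93·0.21 / (0.79·0.07) = 3.532.
Smallest integer k = 4.

4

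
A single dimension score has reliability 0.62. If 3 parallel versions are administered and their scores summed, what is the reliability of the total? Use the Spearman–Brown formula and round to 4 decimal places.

ρ_k = kρ / (1 + (k−1)ρ) = 3·0.62 / (1 + 2·0.62) = 1.860 / 2.240 = 0.8304.

0.8304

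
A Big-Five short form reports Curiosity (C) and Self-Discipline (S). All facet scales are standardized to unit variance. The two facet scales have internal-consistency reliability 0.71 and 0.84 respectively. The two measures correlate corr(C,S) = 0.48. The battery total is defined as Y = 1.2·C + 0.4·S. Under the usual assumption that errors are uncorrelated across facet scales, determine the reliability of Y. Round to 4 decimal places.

Var(Y) = 1.2² + 0.4² + 2·[0.48·0.48] = 1.6 + 0.4608 = 2.0608.
Under uncorrelated errors the observed covariances equal the true-score covariances, so only the own-variance terms attenuate.
True-score variance = [1.2²·0.71 + 0.4²·0.84] + 0.4608 = 1.1568 + 0.4608 = 1.6176.
Reliability = 1.6176 / 2.0608 = 0.7849.

0.7849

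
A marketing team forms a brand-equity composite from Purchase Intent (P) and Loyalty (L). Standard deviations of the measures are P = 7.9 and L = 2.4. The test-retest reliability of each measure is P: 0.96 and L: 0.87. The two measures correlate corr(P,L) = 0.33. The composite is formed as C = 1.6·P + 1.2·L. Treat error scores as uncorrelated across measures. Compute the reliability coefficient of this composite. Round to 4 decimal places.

0.9611

Var(C) = 1.6²·7.9² + 1.2²·2.4² + 2·[1.92·7.9·2.4·0.33] = 168.064 + 24.0261 = 192.09.
Under uncorrelated errors the observed covariances equal the true-score covariances, so only the own-variance terms attenuate.
True-score variance = [1.6²·7.9²·0.96 + 1.2²·2.4²·0.87] + 24.0261 = 160.595 + 24.0261 = 184.621.
Reliability = 184.621 / 192.09 = 0.9611.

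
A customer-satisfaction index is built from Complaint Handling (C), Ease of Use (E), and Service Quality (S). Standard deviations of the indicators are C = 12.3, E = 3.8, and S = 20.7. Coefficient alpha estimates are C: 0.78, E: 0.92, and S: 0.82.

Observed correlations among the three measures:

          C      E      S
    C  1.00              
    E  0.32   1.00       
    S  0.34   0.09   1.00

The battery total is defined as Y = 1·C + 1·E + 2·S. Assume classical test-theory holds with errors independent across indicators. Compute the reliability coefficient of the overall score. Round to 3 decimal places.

0.850

Var(Y) = 12.3² + 3.8² + 2²·20.7² + 2·[12.3·3.8·0.32 + 2·12.3·20.7·0.34 + 2·3.8·20.7·0.09] = 1879.69 + 404.501 = 2284.19.
Under uncorrelated errors the observed covariances equal the true-score covariances, so only the own-variance terms attenuate.
True-score variance = [12.3²·0.78 + 3.8²·0.92 + 2²·20.7²·0.82] + 404.501 = 1536.74 + 404.501 = 1941.24.
Reliability = 1941.24 / 2284.19 = 0.850.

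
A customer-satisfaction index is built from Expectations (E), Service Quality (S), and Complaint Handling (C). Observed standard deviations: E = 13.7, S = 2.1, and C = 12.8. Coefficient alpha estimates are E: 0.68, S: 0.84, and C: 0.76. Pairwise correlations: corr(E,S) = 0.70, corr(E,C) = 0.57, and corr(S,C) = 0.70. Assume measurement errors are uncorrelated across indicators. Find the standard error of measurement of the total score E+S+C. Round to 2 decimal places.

10.00

Var(total) = 355.94 + 277.82 = 633.76.
True-score variance = 255.852 + 277.82 = 533.672, so reliability = 0.8421.
Error variance = 633.76 − 533.672 = 100.088; SEM = √100.088 = 10.00.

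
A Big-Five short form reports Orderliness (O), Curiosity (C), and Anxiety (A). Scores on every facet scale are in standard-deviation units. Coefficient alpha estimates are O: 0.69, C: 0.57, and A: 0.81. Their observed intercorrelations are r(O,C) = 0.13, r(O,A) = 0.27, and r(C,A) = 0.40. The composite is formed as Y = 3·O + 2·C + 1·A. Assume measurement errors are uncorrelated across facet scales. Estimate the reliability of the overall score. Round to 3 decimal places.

0.750

Var(Y) = 3² + 2² + 1 + 2·[6·0.13 + 3·0.27 + 2·0.40] = 14 + 4.78 = 18.78.
Because errors are independent across components, Cov(Tᵢ,Tⱼ) = Cov(Xᵢ,Xⱼ); the off-diagonal part of the true-score variance is the same as above.
True-score variance = [3²·0.69 + 2²·0.57 + 0.81] + 4.78 = 9.3 + 4.78 = 14.08.
Reliability = 14.08 / 18.78 = 0.750.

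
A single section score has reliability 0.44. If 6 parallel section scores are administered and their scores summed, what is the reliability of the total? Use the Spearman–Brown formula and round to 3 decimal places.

0.825

ρ_k = kρ / (1 + (k−1)ρ) = 6·0.44 / (1 + 5·0.44) = 2.640 / 3.200 = 0.825.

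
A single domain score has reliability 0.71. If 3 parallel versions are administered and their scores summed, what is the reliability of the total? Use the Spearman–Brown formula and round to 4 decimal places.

ρ_k = kρ / (1 + (k−1)ρ) = 3·0.71 / (1 + 2·0.71) = 2.130 / 2.420 = 0.8802.

0.8802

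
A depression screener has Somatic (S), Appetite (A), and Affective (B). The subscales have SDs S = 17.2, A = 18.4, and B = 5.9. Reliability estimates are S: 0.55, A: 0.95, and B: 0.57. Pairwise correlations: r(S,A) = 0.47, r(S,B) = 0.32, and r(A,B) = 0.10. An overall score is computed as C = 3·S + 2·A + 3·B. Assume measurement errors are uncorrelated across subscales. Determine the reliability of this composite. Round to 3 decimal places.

0.795

Var(C) = 3²·17.2² + 2²·18.4² + 3²·5.9² + 2·[6·17.2·18.4·0.47 + 9·17.2·5.9·0.32 + 6·18.4·5.9·0.10] = 4330.09 + 2499.74 = 6829.83.
Under uncorrelated errors the observed covariances equal the true-score covariances, so only the own-variance terms attenuate.
True-score variance = [3²·17.2²·0.55 + 2²·18.4²·0.95 + 3²·5.9²·0.57] + 2499.74 = 2929.51 + 2499.74 = 5429.26.
Reliability = 5429.26 / 6829.83 = 0.795.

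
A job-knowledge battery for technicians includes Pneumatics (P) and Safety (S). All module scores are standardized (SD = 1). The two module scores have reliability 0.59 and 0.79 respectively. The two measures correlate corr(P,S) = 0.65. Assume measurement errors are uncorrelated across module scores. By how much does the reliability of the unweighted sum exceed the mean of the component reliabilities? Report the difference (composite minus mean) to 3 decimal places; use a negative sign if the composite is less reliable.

0.122

Var(sum) = 2 + 1.3 = 3.3; true-score variance = 1.38 + 1.3 = 2.68; composite reliability = 0.8121.
Mean component reliability = 0.6900.
Difference = 0.8121 − 0.6900 = 0.122.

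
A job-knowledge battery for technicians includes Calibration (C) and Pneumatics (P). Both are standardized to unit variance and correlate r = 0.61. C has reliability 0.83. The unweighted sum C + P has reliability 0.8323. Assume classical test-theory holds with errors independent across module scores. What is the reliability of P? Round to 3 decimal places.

0.630

Var(C+P) = 2 + 2·0.61 = 3.220.
True-score variance = ρ_C + ρ_P + 2·0.61, so 0.8323 = (0.83 + ρ_P + 1.22) / 3.220.
ρ_P = 0.8323·3.220 − 0.83 − 1.22 = 0.630.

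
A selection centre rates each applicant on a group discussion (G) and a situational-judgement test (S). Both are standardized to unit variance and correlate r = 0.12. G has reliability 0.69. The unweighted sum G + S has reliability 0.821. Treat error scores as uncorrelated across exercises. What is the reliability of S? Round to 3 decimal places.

Var(G+S) = 2 + 2·0.12 = 2.240.
True-score variance = ρ_G + ρ_S + 2·0.12, so 0.821 = (0.69 + ρ_S + 0.24) / 2.240.
ρ_S = 0.821·2.240 − 0.69 − 0.24 = 0.909.

0.909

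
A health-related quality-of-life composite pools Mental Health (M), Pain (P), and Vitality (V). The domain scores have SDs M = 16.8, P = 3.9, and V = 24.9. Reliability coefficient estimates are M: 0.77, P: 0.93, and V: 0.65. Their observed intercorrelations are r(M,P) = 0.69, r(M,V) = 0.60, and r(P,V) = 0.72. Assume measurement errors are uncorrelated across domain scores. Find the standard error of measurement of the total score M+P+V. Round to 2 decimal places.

16.82

Var(total) = 917.46 + 732.24 = 1649.7.
True-score variance = 634.477 + 732.24 = 1366.72, so reliability = 0.8285.
Error variance = 1649.7 − 1366.72 = 282.983; SEM = √282.983 = 16.82.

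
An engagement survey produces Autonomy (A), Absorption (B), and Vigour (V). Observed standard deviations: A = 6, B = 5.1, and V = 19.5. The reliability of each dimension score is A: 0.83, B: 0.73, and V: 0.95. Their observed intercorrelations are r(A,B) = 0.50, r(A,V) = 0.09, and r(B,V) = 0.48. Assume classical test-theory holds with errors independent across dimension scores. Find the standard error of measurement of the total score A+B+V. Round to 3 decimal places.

5.671

Var(total) = 442.26 + 147.132 = 589.392.
True-score variance = 410.105 + 147.132 = 557.237, so reliability = 0.9454.
Error variance = 589.392 − 557.237 = 32.1552; SEM = √32.1552 = 5.671.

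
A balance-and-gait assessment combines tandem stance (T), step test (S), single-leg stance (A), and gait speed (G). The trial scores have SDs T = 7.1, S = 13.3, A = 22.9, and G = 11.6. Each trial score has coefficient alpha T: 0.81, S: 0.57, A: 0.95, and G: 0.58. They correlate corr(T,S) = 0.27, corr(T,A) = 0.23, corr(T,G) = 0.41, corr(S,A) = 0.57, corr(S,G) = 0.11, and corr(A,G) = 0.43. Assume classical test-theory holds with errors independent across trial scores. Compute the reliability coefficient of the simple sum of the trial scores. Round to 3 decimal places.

0.900

Var(T+S+A+G) = 7.1² + 13.3² + 22.9² + 11.6² + 2·[7.1·13.3·0.27 + 7.1·22.9·0.23 + 7.1·11.6·0.41 + 13.3·22.9·0.57 + 13.3·11.6·0.11 + 22.9·11.6·0.43] = 886.27 + 802.921 = 1689.19.
With uncorrelated errors the cross-covariances are all true-score covariance, so they carry over unchanged; only the diagonal terms shrink to ρᵢσᵢ².
True-score variance = [7.1²·0.81 + 13.3²·0.57 + 22.9²·0.95 + 11.6²·0.58] + 802.921 = 717.894 + 802.921 = 1520.81.
Reliability = 1520.81 / 1689.19 = 0.900.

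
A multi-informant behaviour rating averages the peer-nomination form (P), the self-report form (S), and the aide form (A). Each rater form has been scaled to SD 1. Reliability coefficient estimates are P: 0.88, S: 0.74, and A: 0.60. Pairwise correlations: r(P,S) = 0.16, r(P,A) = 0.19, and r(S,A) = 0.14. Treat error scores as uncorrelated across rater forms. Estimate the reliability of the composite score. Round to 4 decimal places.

0.8040

Var(P+S+A) = 3 + 2·[0.16 + 0.19 + 0.14] = 3 + 0.98 = 3.98.
Because errors are independent across components, Cov(Tᵢ,Tⱼ) = Cov(Xᵢ,Xⱼ); the off-diagonal part of the true-score variance is the same as above.
True-score variance = [0.88 + 0.74 + 0.60] + 0.98 = 2.22 + 0.98 = 3.2.
Reliability = 3.2 / 3.98 = 0.8040.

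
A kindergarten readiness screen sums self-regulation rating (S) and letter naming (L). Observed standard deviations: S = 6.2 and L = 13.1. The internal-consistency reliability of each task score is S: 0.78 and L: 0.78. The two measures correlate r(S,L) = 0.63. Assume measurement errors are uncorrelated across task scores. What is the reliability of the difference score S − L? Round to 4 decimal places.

Var(S−L) = 6.2² + 13.1² − 2·6.2·13.1·0.63 = 210.05 − 102.337 = 107.713.
With uncorrelated errors the cross-covariances are all true-score covariance, so they carry over unchanged; only the diagonal terms shrink to ρᵢσᵢ².
True-score variance = [6.2²·0.78 + 13.1²·0.78] − 102.337 = 163.839 − 102.337 = 61.5018.
Reliability = 61.5018 / 107.713 = 0.5710.

0.5710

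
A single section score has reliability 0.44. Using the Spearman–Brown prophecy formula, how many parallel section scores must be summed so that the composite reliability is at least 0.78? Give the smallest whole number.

k ≥ ρ*(1−ρ₁)/(ρ₁(1−ρ*)) = 0.78·0.56 / (0.44·0.22) = 4.512.
Smallest integer k = 5.

5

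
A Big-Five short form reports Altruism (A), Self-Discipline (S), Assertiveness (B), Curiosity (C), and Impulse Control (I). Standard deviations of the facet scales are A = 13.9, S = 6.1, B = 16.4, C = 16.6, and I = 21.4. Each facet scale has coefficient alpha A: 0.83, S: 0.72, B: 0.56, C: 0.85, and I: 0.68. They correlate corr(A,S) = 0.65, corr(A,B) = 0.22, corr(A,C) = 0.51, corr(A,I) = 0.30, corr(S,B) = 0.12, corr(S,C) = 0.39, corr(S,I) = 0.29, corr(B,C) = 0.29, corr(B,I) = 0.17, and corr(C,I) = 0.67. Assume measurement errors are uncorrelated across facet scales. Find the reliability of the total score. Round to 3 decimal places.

0.875

Var(A+S+B+C+I) = 13.9² + 6.1² + 16.4² + 16.6² + 21.4² + 2·[13.9·6.1·0.65 + 13.9·16.4·0.22 + 13.9·16.6·0.51 + 13.9·21.4·0.30 + 6.1·16.4·0.12 + 6.1·16.6·0.39 + 6.1·21.4·0.29 + 16.4·16.6·0.29 + 16.4·21.4·0.17 + 16.6·21.4·0.67] = 1232.9 + 1556.31 = 2789.21.
With uncorrelated errors the cross-covariances are all true-score covariance, so they carry over unchanged; only the diagonal terms shrink to ρᵢσᵢ².
True-score variance = [13.9²·0.83 + 6.1²·0.72 + 16.4²·0.56 + 16.6²·0.85 + 21.4²·0.68] + 1556.31 = 883.412 + 1556.31 = 2439.72.
Reliability = 2439.72 / 2789.21 = 0.875.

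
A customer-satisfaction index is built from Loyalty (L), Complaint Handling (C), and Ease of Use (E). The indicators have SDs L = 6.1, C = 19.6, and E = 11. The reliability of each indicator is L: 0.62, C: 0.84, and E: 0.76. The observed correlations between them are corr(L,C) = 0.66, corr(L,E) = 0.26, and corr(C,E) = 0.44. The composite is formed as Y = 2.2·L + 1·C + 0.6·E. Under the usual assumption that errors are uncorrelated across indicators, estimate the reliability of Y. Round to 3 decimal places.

0.874

Var(Y) = 2.2²·6.1² + 19.6² + 0.6²·11² + 2·[2.2·6.1·19.6·0.66 + 1.32·6.1·11·0.26 + 0.6·19.6·11·0.44] = 607.816 + 507.096 = 1114.91.
Under uncorrelated errors the observed covariances equal the true-score covariances, so only the own-variance terms attenuate.
True-score variance = [2.2²·6.1²·0.62 + 19.6²·0.84 + 0.6²·11²·0.76] + 507.096 = 467.46 + 507.096 = 974.556.
Reliability = 974.556 / 1114.91 = 0.874.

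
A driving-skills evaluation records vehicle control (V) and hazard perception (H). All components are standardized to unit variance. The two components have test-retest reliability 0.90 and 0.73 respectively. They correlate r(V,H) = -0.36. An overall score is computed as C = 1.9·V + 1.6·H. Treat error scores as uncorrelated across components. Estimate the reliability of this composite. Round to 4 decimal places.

0.7357

Var(C) = 1.9² + 1.6² + 2·[3.04·(-0.36)] = 6.17 − 2.1888 = 3.9812.
Because errors are independent across components, Cov(Tᵢ,Tⱼ) = Cov(Xᵢ,Xⱼ); the off-diagonal part of the true-score variance is the same as above.
True-score variance = [1.9²·0.90 + 1.6²·0.73] − 2.1888 = 5.1178 − 2.1888 = 2.929.
Reliability = 2.929 / 3.9812 = 0.7357.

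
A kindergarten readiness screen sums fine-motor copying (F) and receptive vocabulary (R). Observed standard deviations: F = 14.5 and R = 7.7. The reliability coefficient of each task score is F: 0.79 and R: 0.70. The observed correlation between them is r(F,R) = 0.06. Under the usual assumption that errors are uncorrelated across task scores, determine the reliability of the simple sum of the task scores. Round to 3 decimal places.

Var(F+R) = 14.5² + 7.7² + 2·[14.5·7.7·0.06] = 269.54 + 13.398 = 282.938.
With uncorrelated errors the cross-covariances are all true-score covariance, so they carry over unchanged; only the diagonal terms shrink to ρᵢσᵢ².
True-score variance = [14.5²·0.79 + 7.7²·0.70] + 13.398 = 207.601 + 13.398 = 220.999.
Reliability = 220.999 / 282.938 = 0.781.

0.781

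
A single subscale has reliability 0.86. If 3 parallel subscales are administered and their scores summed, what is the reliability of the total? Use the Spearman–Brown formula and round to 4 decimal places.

0.9485

ρ_k = kρ / (1 + (k−1)ρ) = 3·0.86 / (1 + 2·0.86) = 2.580 / 2.720 = 0.9485.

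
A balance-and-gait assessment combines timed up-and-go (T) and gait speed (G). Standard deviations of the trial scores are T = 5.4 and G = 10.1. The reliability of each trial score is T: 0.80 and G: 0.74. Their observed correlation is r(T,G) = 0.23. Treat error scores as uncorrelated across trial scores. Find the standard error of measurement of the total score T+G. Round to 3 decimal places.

Var(total) = 131.17 + 25.0884 = 156.258.
True-score variance = 98.8154 + 25.0884 = 123.904, so reliability = 0.7929.
Error variance = 156.258 − 123.904 = 32.3546; SEM = √32.3546 = 5.688.

5.688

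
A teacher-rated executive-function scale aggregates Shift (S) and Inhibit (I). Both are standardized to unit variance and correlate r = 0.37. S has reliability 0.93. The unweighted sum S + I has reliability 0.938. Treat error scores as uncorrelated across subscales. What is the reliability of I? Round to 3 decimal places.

0.900

Var(S+I) = 2 + 2·0.37 = 2.740.
True-score variance = ρ_S + ρ_I + 2·0.37, so 0.938 = (0.93 + ρ_I + 0.74) / 2.740.
ρ_I = 0.938·2.740 − 0.93 − 0.74 = 0.900.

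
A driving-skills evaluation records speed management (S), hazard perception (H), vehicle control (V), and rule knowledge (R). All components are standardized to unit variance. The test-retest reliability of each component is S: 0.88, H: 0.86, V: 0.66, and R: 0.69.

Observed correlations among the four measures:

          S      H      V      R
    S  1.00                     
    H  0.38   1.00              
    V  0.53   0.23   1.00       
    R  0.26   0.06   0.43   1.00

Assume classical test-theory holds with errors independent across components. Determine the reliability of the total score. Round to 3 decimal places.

0.883

Var(S+H+V+R) = 4 + 2·[0.38 + 0.53 + 0.26 + 0.23 + 0.06 + 0.43] = 4 + 3.78 = 7.78.
With uncorrelated errors the cross-covariances are all true-score covariance, so they carry over unchanged; only the diagonal terms shrink to ρᵢσᵢ².
True-score variance = [0.88 + 0.86 + 0.66 + 0.69] + 3.78 = 3.09 + 3.78 = 6.87.
Reliability = 6.87 / 7.78 = 0.883.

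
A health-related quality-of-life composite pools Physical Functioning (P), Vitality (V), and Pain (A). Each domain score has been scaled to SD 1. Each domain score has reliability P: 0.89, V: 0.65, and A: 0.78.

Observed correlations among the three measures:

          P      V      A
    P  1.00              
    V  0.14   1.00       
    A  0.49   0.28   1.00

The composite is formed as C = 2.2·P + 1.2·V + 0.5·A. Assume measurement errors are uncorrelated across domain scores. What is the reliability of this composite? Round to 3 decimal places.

Var(C) = 2.2² + 1.2² + 0.5² + 2·[2.64·0.14 + 1.1·0.49 + 0.6·0.28] = 6.53 + 2.1532 = 8.6832.
Because errors are independent across components, Cov(Tᵢ,Tⱼ) = Cov(Xᵢ,Xⱼ); the off-diagonal part of the true-score variance is the same as above.
True-score variance = [2.2²·0.89 + 1.2²·0.65 + 0.5²·0.78] + 2.1532 = 5.4386 + 2.1532 = 7.5918.
Reliability = 7.5918 / 8.6832 = 0.874.

0.874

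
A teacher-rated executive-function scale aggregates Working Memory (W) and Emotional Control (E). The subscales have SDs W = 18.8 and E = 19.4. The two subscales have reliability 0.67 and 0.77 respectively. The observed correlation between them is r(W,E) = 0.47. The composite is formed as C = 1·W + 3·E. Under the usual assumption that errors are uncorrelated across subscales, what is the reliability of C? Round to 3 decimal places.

Var(C) = 18.8² + 3²·19.4² + 2·[3·18.8·19.4·0.47] = 3740.68 + 1028.51 = 4769.19.
Under uncorrelated errors the observed covariances equal the true-score covariances, so only the own-variance terms attenuate.
True-score variance = [18.8²·0.67 + 3²·19.4²·0.77] + 1028.51 = 2844.98 + 1028.51 = 3873.49.
Reliability = 3873.49 / 4769.19 = 0.812.

0.812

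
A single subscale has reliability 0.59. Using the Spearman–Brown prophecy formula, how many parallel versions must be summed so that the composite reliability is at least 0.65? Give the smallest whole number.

k ≥ ρ*(1−ρ₁)/(ρ₁(1−ρ*)) = 0.65·0.41 / (0.59·0.35) = 1.291.
Smallest integer k = 2.

2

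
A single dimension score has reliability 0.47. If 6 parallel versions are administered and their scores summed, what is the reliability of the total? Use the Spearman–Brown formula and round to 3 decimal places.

0.842

ρ_k = kρ / (1 + (k−1)ρ) = 6·0.47 / (1 + 5·0.47) = 2.820 / 3.350 = 0.842.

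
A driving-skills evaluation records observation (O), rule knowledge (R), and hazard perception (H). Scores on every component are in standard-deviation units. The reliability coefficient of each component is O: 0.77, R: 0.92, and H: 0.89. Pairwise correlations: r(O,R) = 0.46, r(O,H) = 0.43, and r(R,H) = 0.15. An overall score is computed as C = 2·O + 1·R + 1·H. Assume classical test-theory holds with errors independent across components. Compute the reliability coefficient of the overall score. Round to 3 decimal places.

0.887

Var(C) = 2² + 1 + 1 + 2·[2·0.46 + 2·0.43 + 0.15] = 6 + 3.86 = 9.86.
With uncorrelated errors the cross-covariances are all true-score covariance, so they carry over unchanged; only the diagonal terms shrink to ρᵢσᵢ².
True-score variance = [2²·0.77 + 0.92 + 0.89] + 3.86 = 4.89 + 3.86 = 8.75.
Reliability = 8.75 / 9.86 = 0.887.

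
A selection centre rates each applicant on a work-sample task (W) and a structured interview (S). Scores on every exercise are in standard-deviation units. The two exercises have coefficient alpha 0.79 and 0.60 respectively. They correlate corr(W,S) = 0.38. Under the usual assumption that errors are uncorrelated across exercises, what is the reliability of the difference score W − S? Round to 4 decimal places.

Var(W−S) = 1 + 1 − 2·0.38 = 2 − 0.76 = 1.24.
Because errors are independent across components, Cov(Tᵢ,Tⱼ) = Cov(Xᵢ,Xⱼ); the off-diagonal part of the true-score variance is the same as above.
True-score variance = [0.79 + 0.60] − 0.76 = 1.39 − 0.76 = 0.63.
Reliability = 0.63 / 1.24 = 0.5081.

0.5081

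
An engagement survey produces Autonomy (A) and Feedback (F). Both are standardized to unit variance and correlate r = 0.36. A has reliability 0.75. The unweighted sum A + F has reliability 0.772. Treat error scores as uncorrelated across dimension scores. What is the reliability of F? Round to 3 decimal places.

0.630

Var(A+F) = 2 + 2·0.36 = 2.720.
True-score variance = ρ_A + ρ_F + 2·0.36, so 0.772 = (0.75 + ρ_F + 0.72) / 2.720.
ρ_F = 0.772·2.720 − 0.75 − 0.72 = 0.630.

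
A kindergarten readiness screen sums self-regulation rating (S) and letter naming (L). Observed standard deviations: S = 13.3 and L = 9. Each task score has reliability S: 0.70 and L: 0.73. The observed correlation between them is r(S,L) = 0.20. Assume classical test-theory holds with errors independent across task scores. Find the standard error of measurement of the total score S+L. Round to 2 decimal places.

Var(total) = 257.89 + 47.88 = 305.77.
True-score variance = 182.953 + 47.88 = 230.833, so reliability = 0.7549.
Error variance = 305.77 − 230.833 = 74.937; SEM = √74.937 = 8.66.

8.66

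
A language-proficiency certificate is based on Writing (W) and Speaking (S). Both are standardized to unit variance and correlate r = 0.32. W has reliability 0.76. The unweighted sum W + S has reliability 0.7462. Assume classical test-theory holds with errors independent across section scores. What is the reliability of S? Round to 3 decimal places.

Var(W+S) = 2 + 2·0.32 = 2.640.
True-score variance = ρ_W + ρ_S + 2·0.32, so 0.7462 = (0.76 + ρ_S + 0.64) / 2.640.
ρ_S = 0.7462·2.640 − 0.76 − 0.64 = 0.570.

0.570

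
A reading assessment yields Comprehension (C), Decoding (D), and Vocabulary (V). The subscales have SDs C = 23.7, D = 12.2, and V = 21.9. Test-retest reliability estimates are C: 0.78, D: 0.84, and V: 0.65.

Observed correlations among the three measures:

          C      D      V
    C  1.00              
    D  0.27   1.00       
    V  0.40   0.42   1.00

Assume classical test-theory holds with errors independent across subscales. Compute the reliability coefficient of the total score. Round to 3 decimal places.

Var(C+D+V) = 23.7² + 12.2² + 21.9² + 2·[23.7·12.2·0.27 + 23.7·21.9·0.40 + 12.2·21.9·0.42] = 1190.14 + 795.791 = 1985.93.
Under uncorrelated errors the observed covariances equal the true-score covariances, so only the own-variance terms attenuate.
True-score variance = [23.7²·0.78 + 12.2²·0.84 + 21.9²·0.65] + 795.791 = 874.89 + 795.791 = 1670.68.
Reliability = 1670.68 / 1985.93 = 0.841.

0.841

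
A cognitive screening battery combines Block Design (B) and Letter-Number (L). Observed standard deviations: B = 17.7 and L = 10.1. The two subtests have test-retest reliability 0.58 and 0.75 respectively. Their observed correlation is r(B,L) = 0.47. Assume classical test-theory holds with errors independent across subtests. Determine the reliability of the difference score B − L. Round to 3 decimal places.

Var(B−L) = 17.7² + 10.1² − 2·17.7·10.1·0.47 = 415.3 − 168.044 = 247.256.
Under uncorrelated errors the observed covariances equal the true-score covariances, so only the own-variance terms attenuate.
True-score variance = [17.7²·0.58 + 10.1²·0.75] − 168.044 = 258.216 − 168.044 = 90.1719.
Reliability = 90.1719 / 247.256 = 0.365.

0.365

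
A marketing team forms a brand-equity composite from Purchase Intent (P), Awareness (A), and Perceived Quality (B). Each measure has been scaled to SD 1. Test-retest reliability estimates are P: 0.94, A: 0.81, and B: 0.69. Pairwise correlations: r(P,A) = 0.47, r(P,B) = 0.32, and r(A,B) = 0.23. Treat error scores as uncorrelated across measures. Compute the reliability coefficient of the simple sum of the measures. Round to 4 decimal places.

0.8889

Var(P+A+B) = 3 + 2·[0.47 + 0.32 + 0.23] = 3 + 2.04 = 5.04.
Under uncorrelated errors the observed covariances equal the true-score covariances, so only the own-variance terms attenuate.
True-score variance = [0.94 + 0.81 + 0.69] + 2.04 = 2.44 + 2.04 = 4.48.
Reliability = 4.48 / 5.04 = 0.8889.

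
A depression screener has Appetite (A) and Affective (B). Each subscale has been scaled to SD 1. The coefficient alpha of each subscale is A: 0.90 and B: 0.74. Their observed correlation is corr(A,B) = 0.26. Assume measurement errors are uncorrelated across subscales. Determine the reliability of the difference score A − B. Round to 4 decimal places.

0.7568

Var(A−B) = 1 + 1 − 2·0.26 = 2 − 0.52 = 1.48.
Under uncorrelated errors the observed covariances equal the true-score covariances, so only the own-variance terms attenuate.
True-score variance = [0.90 + 0.74] − 0.52 = 1.64 − 0.52 = 1.12.
Reliability = 1.12 / 1.48 = 0.7568.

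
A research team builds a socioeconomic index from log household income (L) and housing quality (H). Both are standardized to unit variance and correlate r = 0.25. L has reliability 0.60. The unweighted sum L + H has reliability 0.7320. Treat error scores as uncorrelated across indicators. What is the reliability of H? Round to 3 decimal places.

Var(L+H) = 2 + 2·0.25 = 2.500.
True-score variance = ρ_L + ρ_H + 2·0.25, so 0.7320 = (0.60 + ρ_H + 0.50) / 2.500.
ρ_H = 0.7320·2.500 − 0.60 − 0.50 = 0.730.

0.730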